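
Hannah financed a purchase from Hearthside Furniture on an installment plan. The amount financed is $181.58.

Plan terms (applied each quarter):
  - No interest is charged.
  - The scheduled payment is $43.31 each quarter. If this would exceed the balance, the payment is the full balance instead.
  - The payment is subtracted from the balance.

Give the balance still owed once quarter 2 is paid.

$94.96

Quarter 1: opening $181.58; payment $43.31; balance $138.27
Quarter 2: opening $138.27; payment $43.31; balance $94.96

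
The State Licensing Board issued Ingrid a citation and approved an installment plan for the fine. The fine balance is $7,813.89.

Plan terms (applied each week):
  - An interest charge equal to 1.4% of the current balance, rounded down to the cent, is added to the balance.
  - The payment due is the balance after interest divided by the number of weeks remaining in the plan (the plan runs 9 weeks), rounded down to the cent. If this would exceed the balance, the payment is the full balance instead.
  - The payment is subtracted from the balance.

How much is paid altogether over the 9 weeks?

$8,381.75

Week 1: opening $7,813.89; interest $109.39 → $7,923.28; payment $880.36; balance $7,042.92
Week 2: opening $7,042.92; interest $98.60 → $7,141.52; payment $892.69; balance $6,248.83
Week 3: opening $6,248.83; interest $87.48 → $6,336.31; payment $905.18; balance $5,431.13
Week 4: opening $5,431.13; interest $76.03 → $5,507.16; payment $917.86; balance $4,589.30
Week 5: opening $4,589.30; interest $64.25 → $4,653.55; payment $930.71; balance $3,722.84
Week 6: opening $3,722.84; interest $52.11 → $3,774.95; payment $943.73; balance $2,831.22
Week 7: opening $2,831.22; interest $39.63 → $2,870.85; payment $956.95; balance $1,913.90
Week 8: opening $1,913.90; interest $26.79 → $1,940.69; payment $970.34; balance $970.35
Week 9: opening $970.35; interest $13.58 → $983.93; payment $983.93; balance $0.00
Total paid: $8,381.75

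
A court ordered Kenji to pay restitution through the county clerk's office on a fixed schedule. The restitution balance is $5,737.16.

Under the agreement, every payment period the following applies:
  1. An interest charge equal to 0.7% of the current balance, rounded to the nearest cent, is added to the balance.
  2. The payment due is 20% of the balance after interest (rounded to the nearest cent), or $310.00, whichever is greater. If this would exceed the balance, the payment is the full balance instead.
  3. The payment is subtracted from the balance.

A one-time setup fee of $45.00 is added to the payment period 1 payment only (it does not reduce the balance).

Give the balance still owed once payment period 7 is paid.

$1,263.38

# | Opening | Interest | Payment | Fee | End bal
1 | $5,737.16 | $40.16 | $1,155.46 | $45.00 | $4,621.86
2 | $4,621.86 | $32.35 | $930.84 | — | $3,723.37
3 | $3,723.37 | $26.06 | $749.89 | — | $2,999.54
4 | $2,999.54 | $21.00 | $604.11 | — | $2,416.43
5 | $2,416.43 | $16.92 | $486.67 | — | $1,946.68
6 | $1,946.68 | $13.63 | $392.06 | — | $1,568.25
7 | $1,568.25 | $10.98 | $315.85 | — | $1,263.38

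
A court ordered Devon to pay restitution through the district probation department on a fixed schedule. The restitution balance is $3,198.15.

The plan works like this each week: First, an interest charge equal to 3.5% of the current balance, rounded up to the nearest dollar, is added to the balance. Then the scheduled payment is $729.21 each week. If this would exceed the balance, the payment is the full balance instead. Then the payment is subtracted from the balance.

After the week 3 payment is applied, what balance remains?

$1,281.52

# | Opening | Interest | Payment | End bal
1 | $3,198.15 | $112.00 | $729.21 | $2,580.94
2 | $2,580.94 | $91.00 | $729.21 | $1,942.73
3 | $1,942.73 | $68.00 | $729.21 | $1,281.52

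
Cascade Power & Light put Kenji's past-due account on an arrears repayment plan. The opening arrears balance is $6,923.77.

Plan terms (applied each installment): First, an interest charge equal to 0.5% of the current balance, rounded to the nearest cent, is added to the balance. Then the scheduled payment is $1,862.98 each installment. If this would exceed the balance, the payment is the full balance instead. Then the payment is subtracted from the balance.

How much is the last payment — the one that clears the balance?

Installment 1: $6,923.77 +$34.62 interest = $6,958.39; pay $1,862.98 → $5,095.41
Installment 2: $5,095.41 +$25.48 interest = $5,120.89; pay $1,862.98 → $3,257.91
Installment 3: $3,257.91 +$16.29 interest = $3,274.20; pay $1,862.98 → $1,411.22
Installment 4: $1,411.22 +$7.06 interest = $1,418.28; pay $1,418.28 → $0.00

$1,418.28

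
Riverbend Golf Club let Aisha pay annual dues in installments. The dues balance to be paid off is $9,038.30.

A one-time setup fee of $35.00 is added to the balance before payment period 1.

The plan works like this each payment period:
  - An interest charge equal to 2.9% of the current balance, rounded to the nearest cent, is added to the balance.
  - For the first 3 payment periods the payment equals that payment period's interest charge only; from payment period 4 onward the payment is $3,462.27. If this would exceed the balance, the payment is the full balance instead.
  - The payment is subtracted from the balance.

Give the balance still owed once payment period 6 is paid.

$0.00

Payment period 1: opening $9,073.30; interest $263.13 → $9,336.43; payment $263.13; balance $9,073.30
Payment period 2: opening $9,073.30; interest $263.13 → $9,336.43; payment $263.13; balance $9,073.30
Payment period 3: opening $9,073.30; interest $263.13 → $9,336.43; payment $263.13; balance $9,073.30
Payment period 4: opening $9,073.30; interest $263.13 → $9,336.43; payment $3,462.27; balance $5,874.16
Payment period 5: opening $5,874.16; interest $170.35 → $6,044.51; payment $3,462.27; balance $2,582.24
Payment period 6: opening $2,582.24; interest $74.88 → $2,657.12; payment $2,657.12; balance $0.00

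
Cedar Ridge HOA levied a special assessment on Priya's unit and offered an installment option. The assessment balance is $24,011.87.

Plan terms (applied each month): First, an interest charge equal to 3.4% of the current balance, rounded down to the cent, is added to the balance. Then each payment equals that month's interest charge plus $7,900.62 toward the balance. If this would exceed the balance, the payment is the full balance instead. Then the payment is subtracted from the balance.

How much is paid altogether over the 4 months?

# | Opening | Interest | Payment | End bal
1 | $24,011.87 | $816.40 | $8,717.02 | $16,111.25
2 | $16,111.25 | $547.78 | $8,448.40 | $8,210.63
3 | $8,210.63 | $279.16 | $8,179.78 | $310.01
4 | $310.01 | $10.54 | $320.55 | $0.00
Total paid: $25,665.75

$25,665.75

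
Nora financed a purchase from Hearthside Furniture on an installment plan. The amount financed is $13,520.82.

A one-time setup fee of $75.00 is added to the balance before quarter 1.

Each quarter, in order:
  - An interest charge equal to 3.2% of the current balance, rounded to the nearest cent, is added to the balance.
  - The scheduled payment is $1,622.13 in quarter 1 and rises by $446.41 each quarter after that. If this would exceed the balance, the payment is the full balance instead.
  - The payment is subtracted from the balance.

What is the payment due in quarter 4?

Quarter 1: opening $13,595.82; interest $435.07 → $14,030.89; payment $1,622.13; balance $12,408.76
Quarter 2: opening $12,408.76; interest $397.08 → $12,805.84; payment $2,068.54; balance $10,737.30
Quarter 3: opening $10,737.30; interest $343.59 → $11,080.89; payment $2,514.95; balance $8,565.94
Quarter 4: opening $8,565.94; interest $274.11 → $8,840.05; payment $2,961.36; balance $5,878.69

$2,961.36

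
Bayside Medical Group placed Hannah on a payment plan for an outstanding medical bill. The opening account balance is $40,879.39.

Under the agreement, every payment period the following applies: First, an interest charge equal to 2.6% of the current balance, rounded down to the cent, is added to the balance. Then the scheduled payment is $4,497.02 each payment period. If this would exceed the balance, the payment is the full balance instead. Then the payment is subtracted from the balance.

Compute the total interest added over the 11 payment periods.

$6,376.89

Payment period 1: $40,879.39 +$1,062.86 interest = $41,942.25; pay $4,497.02 → $37,445.23
Payment period 2: $37,445.23 +$973.57 interest = $38,418.80; pay $4,497.02 → $33,921.78
Payment period 3: $33,921.78 +$881.96 interest = $34,803.74; pay $4,497.02 → $30,306.72
Payment period 4: $30,306.72 +$787.97 interest = $31,094.69; pay $4,497.02 → $26,597.67
Payment period 5: $26,597.67 +$691.53 interest = $27,289.20; pay $4,497.02 → $22,792.18
Payment period 6: $22,792.18 +$592.59 interest = $23,384.77; pay $4,497.02 → $18,887.75
Payment period 7: $18,887.75 +$491.08 interest = $19,378.83; pay $4,497.02 → $14,881.81
Payment period 8: $14,881.81 +$386.92 interest = $15,268.73; pay $4,497.02 → $10,771.71
Payment period 9: $10,771.71 +$280.06 interest = $11,051.77; pay $4,497.02 → $6,554.75
Payment period 10: $6,554.75 +$170.42 interest = $6,725.17; pay $4,497.02 → $2,228.15
Payment period 11: $2,228.15 +$57.93 interest = $2,286.08; pay $2,286.08 → $0.00
Total interest: $1,062.86 + $973.57 + $881.96 + $787.97 + $691.53 + $592.59 + $491.08 + $386.92 + $280.06 + $170.42 + $57.93 = $6,376.89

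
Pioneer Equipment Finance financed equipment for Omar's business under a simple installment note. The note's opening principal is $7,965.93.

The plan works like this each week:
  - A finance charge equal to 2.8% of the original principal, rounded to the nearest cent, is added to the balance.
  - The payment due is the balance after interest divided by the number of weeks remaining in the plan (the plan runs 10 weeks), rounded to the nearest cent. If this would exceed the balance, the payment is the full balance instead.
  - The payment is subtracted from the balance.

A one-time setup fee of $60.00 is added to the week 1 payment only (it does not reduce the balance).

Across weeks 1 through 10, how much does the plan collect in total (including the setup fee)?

Week 1: $7,965.93 +$223.05 interest = $8,188.98; pay $818.90 (+ $60.00 fee) → $7,370.08
Week 2: $7,370.08 +$223.05 interest = $7,593.13; pay $843.68 → $6,749.45
Week 3: $6,749.45 +$223.05 interest = $6,972.50; pay $871.56 → $6,100.94
Week 4: $6,100.94 +$223.05 interest = $6,323.99; pay $903.43 → $5,420.56
Week 5: $5,420.56 +$223.05 interest = $5,643.61; pay $940.60 → $4,703.01
Week 6: $4,703.01 +$223.05 interest = $4,926.06; pay $985.21 → $3,940.85
Week 7: $3,940.85 +$223.05 interest = $4,163.90; pay $1,040.98 → $3,122.92
Week 8: $3,122.92 +$223.05 interest = $3,345.97; pay $1,115.32 → $2,230.65
Week 9: $2,230.65 +$223.05 interest = $2,453.70; pay $1,226.85 → $1,226.85
Week 10: $1,226.85 +$223.05 interest = $1,449.90; pay $1,449.90 → $0.00
Total paid: $10,256.43

$10,256.43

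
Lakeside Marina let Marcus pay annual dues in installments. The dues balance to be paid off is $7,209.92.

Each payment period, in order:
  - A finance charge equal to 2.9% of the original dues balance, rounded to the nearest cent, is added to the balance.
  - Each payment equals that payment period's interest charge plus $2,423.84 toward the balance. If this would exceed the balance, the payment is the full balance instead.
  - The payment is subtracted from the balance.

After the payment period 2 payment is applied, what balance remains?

Payment period 1: opening $7,209.92; interest $209.09 → $7,419.01; payment $2,632.93; balance $4,786.08
Payment period 2: opening $4,786.08; interest $209.09 → $4,995.17; payment $2,632.93; balance $2,362.24

$2,362.24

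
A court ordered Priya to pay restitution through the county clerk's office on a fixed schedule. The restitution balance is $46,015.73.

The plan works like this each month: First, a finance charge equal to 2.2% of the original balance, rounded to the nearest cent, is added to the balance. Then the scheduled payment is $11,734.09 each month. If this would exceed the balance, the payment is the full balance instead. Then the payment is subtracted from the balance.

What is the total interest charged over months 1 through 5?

Month 1: opening $46,015.73; interest $1,012.35 → $47,028.08; payment $11,734.09; balance $35,293.99
Month 2: opening $35,293.99; interest $1,012.35 → $36,306.34; payment $11,734.09; balance $24,572.25
Month 3: opening $24,572.25; interest $1,012.35 → $25,584.60; payment $11,734.09; balance $13,850.51
Month 4: opening $13,850.51; interest $1,012.35 → $14,862.86; payment $11,734.09; balance $3,128.77
Month 5: opening $3,128.77; interest $1,012.35 → $4,141.12; payment $4,141.12; balance $0.00
Total interest: $1,012.35 + $1,012.35 + $1,012.35 + $1,012.35 + $1,012.35 = $5,061.75

$5,061.75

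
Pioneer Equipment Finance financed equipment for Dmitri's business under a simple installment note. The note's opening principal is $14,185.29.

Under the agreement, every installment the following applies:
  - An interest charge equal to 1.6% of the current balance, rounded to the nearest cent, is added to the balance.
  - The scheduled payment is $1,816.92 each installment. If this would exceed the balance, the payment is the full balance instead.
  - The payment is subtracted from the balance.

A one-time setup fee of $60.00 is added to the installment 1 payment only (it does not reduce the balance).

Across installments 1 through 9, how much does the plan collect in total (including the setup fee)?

Installment 1: opening $14,185.29; interest $226.96 → $14,412.25; payment $1,816.92 (+ $60.00 fee); balance $12,595.33
Installment 2: opening $12,595.33; interest $201.53 → $12,796.86; payment $1,816.92; balance $10,979.94
Installment 3: opening $10,979.94; interest $175.68 → $11,155.62; payment $1,816.92; balance $9,338.70
Installment 4: opening $9,338.70; interest $149.42 → $9,488.12; payment $1,816.92; balance $7,671.20
Installment 5: opening $7,671.20; interest $122.74 → $7,793.94; payment $1,816.92; balance $5,977.02
Installment 6: opening $5,977.02; interest $95.63 → $6,072.65; payment $1,816.92; balance $4,255.73
Installment 7: opening $4,255.73; interest $68.09 → $4,323.82; payment $1,816.92; balance $2,506.90
Installment 8: opening $2,506.90; interest $40.11 → $2,547.01; payment $1,816.92; balance $730.09
Installment 9: opening $730.09; interest $11.68 → $741.77; payment $741.77; balance $0.00
Total paid: $15,337.13

$15,337.13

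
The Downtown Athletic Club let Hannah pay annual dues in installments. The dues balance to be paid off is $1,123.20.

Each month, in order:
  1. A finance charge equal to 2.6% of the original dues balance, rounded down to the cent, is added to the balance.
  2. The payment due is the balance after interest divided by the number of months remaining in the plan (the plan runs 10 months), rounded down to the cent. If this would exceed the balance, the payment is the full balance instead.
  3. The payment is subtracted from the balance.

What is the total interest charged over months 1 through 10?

$292.00

Month 1: $1,123.20 +$29.20 interest = $1,152.40; pay $115.24 → $1,037.16
Month 2: $1,037.16 +$29.20 interest = $1,066.36; pay $118.48 → $947.88
Month 3: $947.88 +$29.20 interest = $977.08; pay $122.13 → $854.95
Month 4: $854.95 +$29.20 interest = $884.15; pay $126.30 → $757.85
Month 5: $757.85 +$29.20 interest = $787.05; pay $131.17 → $655.88
Month 6: $655.88 +$29.20 interest = $685.08; pay $137.01 → $548.07
Month 7: $548.07 +$29.20 interest = $577.27; pay $144.31 → $432.96
Month 8: $432.96 +$29.20 interest = $462.16; pay $154.05 → $308.11
Month 9: $308.11 +$29.20 interest = $337.31; pay $168.65 → $168.66
Month 10: $168.66 +$29.20 interest = $197.86; pay $197.86 → $0.00
Total interest: $29.20 + $29.20 + $29.20 + $29.20 + $29.20 + $29.20 + $29.20 + $29.20 + $29.20 + $29.20 = $292.00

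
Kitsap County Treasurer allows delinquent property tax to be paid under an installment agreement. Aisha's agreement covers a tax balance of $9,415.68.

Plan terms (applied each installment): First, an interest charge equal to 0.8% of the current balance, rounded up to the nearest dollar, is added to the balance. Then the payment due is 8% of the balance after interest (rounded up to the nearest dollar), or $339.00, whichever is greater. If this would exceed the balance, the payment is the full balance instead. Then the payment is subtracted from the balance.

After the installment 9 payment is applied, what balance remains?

Installment 1: opening $9,415.68; interest $76.00 → $9,491.68; payment $760.00; balance $8,731.68
Installment 2: opening $8,731.68; interest $70.00 → $8,801.68; payment $705.00; balance $8,096.68
Installment 3: opening $8,096.68; interest $65.00 → $8,161.68; payment $653.00; balance $7,508.68
Installment 4: opening $7,508.68; interest $61.00 → $7,569.68; payment $606.00; balance $6,963.68
Installment 5: opening $6,963.68; interest $56.00 → $7,019.68; payment $562.00; balance $6,457.68
Installment 6: opening $6,457.68; interest $52.00 → $6,509.68; payment $521.00; balance $5,988.68
Installment 7: opening $5,988.68; interest $48.00 → $6,036.68; payment $483.00; balance $5,553.68
Installment 8: opening $5,553.68; interest $45.00 → $5,598.68; payment $448.00; balance $5,150.68
Installment 9: opening $5,150.68; interest $42.00 → $5,192.68; payment $416.00; balance $4,776.68

$4,776.68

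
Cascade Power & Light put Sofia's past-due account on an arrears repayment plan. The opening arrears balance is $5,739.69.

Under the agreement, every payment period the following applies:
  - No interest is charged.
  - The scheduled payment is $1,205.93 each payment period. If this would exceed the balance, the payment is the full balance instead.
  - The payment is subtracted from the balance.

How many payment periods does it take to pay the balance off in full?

5

Payment period 1: $5,739.69 − $1,205.93 → $4,533.76
Payment period 2: $4,533.76 − $1,205.93 → $3,327.83
Payment period 3: $3,327.83 − $1,205.93 → $2,121.90
Payment period 4: $2,121.90 − $1,205.93 → $915.97
Payment period 5: $915.97 − $915.97 → $0.00
Balance reaches $0.00 in payment period 5.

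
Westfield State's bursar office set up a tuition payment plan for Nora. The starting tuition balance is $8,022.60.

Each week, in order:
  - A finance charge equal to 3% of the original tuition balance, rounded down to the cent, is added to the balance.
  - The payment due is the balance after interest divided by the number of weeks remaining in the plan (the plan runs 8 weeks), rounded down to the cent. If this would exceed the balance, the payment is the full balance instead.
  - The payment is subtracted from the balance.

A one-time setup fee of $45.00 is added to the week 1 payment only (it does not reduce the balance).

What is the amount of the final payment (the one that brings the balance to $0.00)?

Week 1: $8,022.60 +$240.67 interest = $8,263.27; pay $1,032.90 (+ $45.00 fee) → $7,230.37
Week 2: $7,230.37 +$240.67 interest = $7,471.04; pay $1,067.29 → $6,403.75
Week 3: $6,403.75 +$240.67 interest = $6,644.42; pay $1,107.40 → $5,537.02
Week 4: $5,537.02 +$240.67 interest = $5,777.69; pay $1,155.53 → $4,622.16
Week 5: $4,622.16 +$240.67 interest = $4,862.83; pay $1,215.70 → $3,647.13
Week 6: $3,647.13 +$240.67 interest = $3,887.80; pay $1,295.93 → $2,591.87
Week 7: $2,591.87 +$240.67 interest = $2,832.54; pay $1,416.27 → $1,416.27
Week 8: $1,416.27 +$240.67 interest = $1,656.94; pay $1,656.94 → $0.00

$1,656.94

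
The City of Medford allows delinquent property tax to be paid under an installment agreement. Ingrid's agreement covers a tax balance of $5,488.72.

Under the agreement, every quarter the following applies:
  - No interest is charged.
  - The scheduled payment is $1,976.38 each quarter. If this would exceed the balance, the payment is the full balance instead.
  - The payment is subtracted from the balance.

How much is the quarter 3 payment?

$1,535.96

Quarter 1: $5,488.72 − $1,976.38 → $3,512.34
Quarter 2: $3,512.34 − $1,976.38 → $1,535.96
Quarter 3: $1,535.96 − $1,535.96 → $0.00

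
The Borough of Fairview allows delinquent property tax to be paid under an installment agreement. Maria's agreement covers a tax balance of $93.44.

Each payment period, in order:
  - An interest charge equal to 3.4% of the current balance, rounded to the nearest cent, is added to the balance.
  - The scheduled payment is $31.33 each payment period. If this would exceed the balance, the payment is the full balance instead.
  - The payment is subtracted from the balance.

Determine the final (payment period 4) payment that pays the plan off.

$6.29

# | Opening | Interest | Payment | End bal
1 | $93.44 | $3.18 | $31.33 | $65.29
2 | $65.29 | $2.22 | $31.33 | $36.18
3 | $36.18 | $1.23 | $31.33 | $6.08
4 | $6.08 | $0.21 | $6.29 | $0.00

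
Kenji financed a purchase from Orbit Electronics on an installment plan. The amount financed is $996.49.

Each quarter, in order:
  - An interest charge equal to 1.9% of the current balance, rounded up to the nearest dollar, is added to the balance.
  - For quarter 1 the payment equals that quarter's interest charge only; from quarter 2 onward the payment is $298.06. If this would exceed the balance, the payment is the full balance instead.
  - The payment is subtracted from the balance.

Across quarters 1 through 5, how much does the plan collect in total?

# | Opening | Interest | Payment | End bal
1 | $996.49 | $19.00 | $19.00 | $996.49
2 | $996.49 | $19.00 | $298.06 | $717.43
3 | $717.43 | $14.00 | $298.06 | $433.37
4 | $433.37 | $9.00 | $298.06 | $144.31
5 | $144.31 | $3.00 | $147.31 | $0.00
Total paid: $1,060.49

$1,060.49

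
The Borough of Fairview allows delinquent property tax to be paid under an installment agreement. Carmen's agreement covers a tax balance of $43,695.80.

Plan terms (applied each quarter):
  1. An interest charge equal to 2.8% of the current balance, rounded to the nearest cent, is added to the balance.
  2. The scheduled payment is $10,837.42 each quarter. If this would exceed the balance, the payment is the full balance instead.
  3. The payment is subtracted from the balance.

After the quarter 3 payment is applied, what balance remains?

Quarter 1: opening $43,695.80; interest $1,223.48 → $44,919.28; payment $10,837.42; balance $34,081.86
Quarter 2: opening $34,081.86; interest $954.29 → $35,036.15; payment $10,837.42; balance $24,198.73
Quarter 3: opening $24,198.73; interest $677.56 → $24,876.29; payment $10,837.42; balance $14,038.87

$14,038.87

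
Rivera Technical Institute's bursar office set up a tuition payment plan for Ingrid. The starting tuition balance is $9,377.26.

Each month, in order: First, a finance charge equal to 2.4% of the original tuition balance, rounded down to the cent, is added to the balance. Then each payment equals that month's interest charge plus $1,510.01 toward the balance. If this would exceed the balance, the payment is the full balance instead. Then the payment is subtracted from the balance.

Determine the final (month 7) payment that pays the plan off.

$542.25

Month 1: opening $9,377.26; interest $225.05 → $9,602.31; payment $1,735.06; balance $7,867.25
Month 2: opening $7,867.25; interest $225.05 → $8,092.30; payment $1,735.06; balance $6,357.24
Month 3: opening $6,357.24; interest $225.05 → $6,582.29; payment $1,735.06; balance $4,847.23
Month 4: opening $4,847.23; interest $225.05 → $5,072.28; payment $1,735.06; balance $3,337.22
Month 5: opening $3,337.22; interest $225.05 → $3,562.27; payment $1,735.06; balance $1,827.21
Month 6: opening $1,827.21; interest $225.05 → $2,052.26; payment $1,735.06; balance $317.20
Month 7: opening $317.20; interest $225.05 → $542.25; payment $542.25; balance $0.00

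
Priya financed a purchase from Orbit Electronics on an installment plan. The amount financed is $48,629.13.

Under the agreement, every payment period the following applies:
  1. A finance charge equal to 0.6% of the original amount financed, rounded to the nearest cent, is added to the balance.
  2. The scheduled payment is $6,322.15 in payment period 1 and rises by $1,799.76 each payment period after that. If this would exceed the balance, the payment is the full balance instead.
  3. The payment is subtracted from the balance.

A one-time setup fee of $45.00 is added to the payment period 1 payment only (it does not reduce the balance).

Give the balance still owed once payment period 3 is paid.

$25,138.71

# | Opening | Interest | Payment | Fee | End bal
1 | $48,629.13 | $291.77 | $6,322.15 | $45.00 | $42,598.75
2 | $42,598.75 | $291.77 | $8,121.91 | — | $34,768.61
3 | $34,768.61 | $291.77 | $9,921.67 | — | $25,138.71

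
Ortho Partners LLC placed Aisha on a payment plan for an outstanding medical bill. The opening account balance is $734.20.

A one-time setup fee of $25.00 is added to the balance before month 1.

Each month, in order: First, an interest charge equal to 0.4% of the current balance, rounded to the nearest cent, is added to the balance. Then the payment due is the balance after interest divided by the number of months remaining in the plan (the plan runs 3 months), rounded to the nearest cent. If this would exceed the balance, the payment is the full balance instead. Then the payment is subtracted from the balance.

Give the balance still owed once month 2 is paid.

Month 1: opening $759.20; interest $3.04 → $762.24; payment $254.08; balance $508.16
Month 2: opening $508.16; interest $2.03 → $510.19; payment $255.10; balance $255.09

$255.09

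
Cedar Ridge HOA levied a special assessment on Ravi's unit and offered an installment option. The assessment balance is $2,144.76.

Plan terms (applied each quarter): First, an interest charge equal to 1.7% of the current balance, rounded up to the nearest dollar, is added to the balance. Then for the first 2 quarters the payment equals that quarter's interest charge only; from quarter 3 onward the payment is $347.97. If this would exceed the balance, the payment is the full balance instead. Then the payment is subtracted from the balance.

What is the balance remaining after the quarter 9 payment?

$0.00

Quarter 1: opening $2,144.76; interest $37.00 → $2,181.76; payment $37.00; balance $2,144.76
Quarter 2: opening $2,144.76; interest $37.00 → $2,181.76; payment $37.00; balance $2,144.76
Quarter 3: opening $2,144.76; interest $37.00 → $2,181.76; payment $347.97; balance $1,833.79
Quarter 4: opening $1,833.79; interest $32.00 → $1,865.79; payment $347.97; balance $1,517.82
Quarter 5: opening $1,517.82; interest $26.00 → $1,543.82; payment $347.97; balance $1,195.85
Quarter 6: opening $1,195.85; interest $21.00 → $1,216.85; payment $347.97; balance $868.88
Quarter 7: opening $868.88; interest $15.00 → $883.88; payment $347.97; balance $535.91
Quarter 8: opening $535.91; interest $10.00 → $545.91; payment $347.97; balance $197.94
Quarter 9: opening $197.94; interest $4.00 → $201.94; payment $201.94; balance $0.00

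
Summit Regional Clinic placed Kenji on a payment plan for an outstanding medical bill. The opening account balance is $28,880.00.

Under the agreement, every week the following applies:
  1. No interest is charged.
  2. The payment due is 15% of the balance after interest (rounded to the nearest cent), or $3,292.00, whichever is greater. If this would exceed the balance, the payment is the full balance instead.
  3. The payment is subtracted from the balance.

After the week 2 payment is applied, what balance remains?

$20,865.80

# | Opening | Payment | End bal
1 | $28,880.00 | $4,332.00 | $24,548.00
2 | $24,548.00 | $3,682.20 | $20,865.80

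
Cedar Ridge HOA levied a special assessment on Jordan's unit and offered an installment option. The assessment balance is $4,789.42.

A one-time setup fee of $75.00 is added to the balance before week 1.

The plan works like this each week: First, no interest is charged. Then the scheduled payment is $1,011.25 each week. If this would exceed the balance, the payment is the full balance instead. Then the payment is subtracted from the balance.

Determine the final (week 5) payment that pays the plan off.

$819.42

Week 1: $4,864.42 − $1,011.25 → $3,853.17
Week 2: $3,853.17 − $1,011.25 → $2,841.92
Week 3: $2,841.92 − $1,011.25 → $1,830.67
Week 4: $1,830.67 − $1,011.25 → $819.42
Week 5: $819.42 − $819.42 → $0.00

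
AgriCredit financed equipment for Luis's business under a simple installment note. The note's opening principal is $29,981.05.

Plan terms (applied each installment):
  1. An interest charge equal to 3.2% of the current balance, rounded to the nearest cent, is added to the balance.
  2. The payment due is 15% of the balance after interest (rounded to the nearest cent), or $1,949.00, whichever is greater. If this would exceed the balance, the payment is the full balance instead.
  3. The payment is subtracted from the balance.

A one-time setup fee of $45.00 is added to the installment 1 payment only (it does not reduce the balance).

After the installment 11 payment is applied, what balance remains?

Installment 1: opening $29,981.05; interest $959.39 → $30,940.44; payment $4,641.07 (+ $45.00 fee); balance $26,299.37
Installment 2: opening $26,299.37; interest $841.58 → $27,140.95; payment $4,071.14; balance $23,069.81
Installment 3: opening $23,069.81; interest $738.23 → $23,808.04; payment $3,571.21; balance $20,236.83
Installment 4: opening $20,236.83; interest $647.58 → $20,884.41; payment $3,132.66; balance $17,751.75
Installment 5: opening $17,751.75; interest $568.06 → $18,319.81; payment $2,747.97; balance $15,571.84
Installment 6: opening $15,571.84; interest $498.30 → $16,070.14; payment $2,410.52; balance $13,659.62
Installment 7: opening $13,659.62; interest $437.11 → $14,096.73; payment $2,114.51; balance $11,982.22
Installment 8: opening $11,982.22; interest $383.43 → $12,365.65; payment $1,949.00; balance $10,416.65
Installment 9: opening $10,416.65; interest $333.33 → $10,749.98; payment $1,949.00; balance $8,800.98
Installment 10: opening $8,800.98; interest $281.63 → $9,082.61; payment $1,949.00; balance $7,133.61
Installment 11: opening $7,133.61; interest $228.28 → $7,361.89; payment $1,949.00; balance $5,412.89

$5,412.89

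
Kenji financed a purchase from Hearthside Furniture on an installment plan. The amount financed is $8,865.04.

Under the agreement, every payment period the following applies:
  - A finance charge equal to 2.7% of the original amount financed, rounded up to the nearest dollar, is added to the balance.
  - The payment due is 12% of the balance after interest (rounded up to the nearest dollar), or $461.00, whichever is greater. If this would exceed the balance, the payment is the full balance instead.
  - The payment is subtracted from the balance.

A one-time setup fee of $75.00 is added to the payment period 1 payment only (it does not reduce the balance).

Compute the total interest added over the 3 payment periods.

# | Opening | Interest | Payment | Fee | End bal
1 | $8,865.04 | $240.00 | $1,093.00 | $75.00 | $8,012.04
2 | $8,012.04 | $240.00 | $991.00 | — | $7,261.04
3 | $7,261.04 | $240.00 | $901.00 | — | $6,600.04
Total interest: $240.00 + $240.00 + $240.00 = $720.00

$720.00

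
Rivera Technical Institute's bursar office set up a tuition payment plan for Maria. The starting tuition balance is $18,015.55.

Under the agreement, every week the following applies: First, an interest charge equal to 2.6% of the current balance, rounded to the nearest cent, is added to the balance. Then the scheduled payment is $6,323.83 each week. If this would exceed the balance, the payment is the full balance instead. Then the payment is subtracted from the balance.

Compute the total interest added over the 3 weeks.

$944.52

Week 1: opening $18,015.55; interest $468.40 → $18,483.95; payment $6,323.83; balance $12,160.12
Week 2: opening $12,160.12; interest $316.16 → $12,476.28; payment $6,323.83; balance $6,152.45
Week 3: opening $6,152.45; interest $159.96 → $6,312.41; payment $6,312.41; balance $0.00
Total interest: $468.40 + $316.16 + $159.96 = $944.52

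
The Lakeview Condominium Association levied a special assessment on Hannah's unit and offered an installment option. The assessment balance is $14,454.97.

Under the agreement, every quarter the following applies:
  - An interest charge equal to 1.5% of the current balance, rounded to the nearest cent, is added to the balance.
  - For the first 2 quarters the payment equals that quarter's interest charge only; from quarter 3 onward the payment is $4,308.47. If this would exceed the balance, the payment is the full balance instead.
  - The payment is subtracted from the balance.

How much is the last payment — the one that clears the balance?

$2,024.90

# | Opening | Interest | Payment | End bal
1 | $14,454.97 | $216.82 | $216.82 | $14,454.97
2 | $14,454.97 | $216.82 | $216.82 | $14,454.97
3 | $14,454.97 | $216.82 | $4,308.47 | $10,363.32
4 | $10,363.32 | $155.45 | $4,308.47 | $6,210.30
5 | $6,210.30 | $93.15 | $4,308.47 | $1,994.98
6 | $1,994.98 | $29.92 | $2,024.90 | $0.00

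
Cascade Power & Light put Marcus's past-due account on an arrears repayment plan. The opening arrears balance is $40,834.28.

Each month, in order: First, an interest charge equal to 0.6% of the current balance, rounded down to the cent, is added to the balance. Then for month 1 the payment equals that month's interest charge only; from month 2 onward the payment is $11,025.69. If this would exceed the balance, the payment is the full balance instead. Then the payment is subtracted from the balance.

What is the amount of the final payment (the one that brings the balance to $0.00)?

$8,347.55

# | Opening | Interest | Payment | End bal
1 | $40,834.28 | $245.00 | $245.00 | $40,834.28
2 | $40,834.28 | $245.00 | $11,025.69 | $30,053.59
3 | $30,053.59 | $180.32 | $11,025.69 | $19,208.22
4 | $19,208.22 | $115.24 | $11,025.69 | $8,297.77
5 | $8,297.77 | $49.78 | $8,347.55 | $0.00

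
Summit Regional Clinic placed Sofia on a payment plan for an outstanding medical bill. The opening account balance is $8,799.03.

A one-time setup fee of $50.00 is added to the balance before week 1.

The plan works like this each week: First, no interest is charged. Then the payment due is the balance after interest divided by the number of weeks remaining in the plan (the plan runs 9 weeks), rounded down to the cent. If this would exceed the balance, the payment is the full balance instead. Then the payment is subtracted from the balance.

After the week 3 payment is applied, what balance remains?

Week 1: $8,849.03 − $983.22 → $7,865.81
Week 2: $7,865.81 − $983.22 → $6,882.59
Week 3: $6,882.59 − $983.22 → $5,899.37

$5,899.37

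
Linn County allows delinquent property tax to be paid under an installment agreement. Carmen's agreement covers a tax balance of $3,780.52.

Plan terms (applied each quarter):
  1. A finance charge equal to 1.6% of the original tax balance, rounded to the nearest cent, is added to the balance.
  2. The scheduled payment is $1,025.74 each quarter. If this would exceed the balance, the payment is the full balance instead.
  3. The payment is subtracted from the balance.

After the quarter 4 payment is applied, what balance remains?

$0.00

# | Opening | Interest | Payment | End bal
1 | $3,780.52 | $60.49 | $1,025.74 | $2,815.27
2 | $2,815.27 | $60.49 | $1,025.74 | $1,850.02
3 | $1,850.02 | $60.49 | $1,025.74 | $884.77
4 | $884.77 | $60.49 | $945.26 | $0.00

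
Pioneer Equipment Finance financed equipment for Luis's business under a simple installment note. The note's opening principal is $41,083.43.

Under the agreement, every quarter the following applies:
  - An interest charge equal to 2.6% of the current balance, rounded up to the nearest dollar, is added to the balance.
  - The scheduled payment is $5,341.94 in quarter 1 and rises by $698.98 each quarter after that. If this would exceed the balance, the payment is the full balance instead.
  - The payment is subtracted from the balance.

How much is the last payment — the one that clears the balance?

# | Opening | Interest | Payment | End bal
1 | $41,083.43 | $1,069.00 | $5,341.94 | $36,810.49
2 | $36,810.49 | $958.00 | $6,040.92 | $31,727.57
3 | $31,727.57 | $825.00 | $6,739.90 | $25,812.67
4 | $25,812.67 | $672.00 | $7,438.88 | $19,045.79
5 | $19,045.79 | $496.00 | $8,137.86 | $11,403.93
6 | $11,403.93 | $297.00 | $8,836.84 | $2,864.09
7 | $2,864.09 | $75.00 | $2,939.09 | $0.00

$2,939.09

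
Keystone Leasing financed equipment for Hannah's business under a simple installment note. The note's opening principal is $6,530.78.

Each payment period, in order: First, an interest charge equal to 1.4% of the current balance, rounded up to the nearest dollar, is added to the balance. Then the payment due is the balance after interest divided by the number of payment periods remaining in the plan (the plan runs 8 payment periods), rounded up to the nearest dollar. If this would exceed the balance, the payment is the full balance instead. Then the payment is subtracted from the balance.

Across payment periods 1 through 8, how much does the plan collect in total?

$6,959.78

Payment period 1: opening $6,530.78; interest $92.00 → $6,622.78; payment $828.00; balance $5,794.78
Payment period 2: opening $5,794.78; interest $82.00 → $5,876.78; payment $840.00; balance $5,036.78
Payment period 3: opening $5,036.78; interest $71.00 → $5,107.78; payment $852.00; balance $4,255.78
Payment period 4: opening $4,255.78; interest $60.00 → $4,315.78; payment $864.00; balance $3,451.78
Payment period 5: opening $3,451.78; interest $49.00 → $3,500.78; payment $876.00; balance $2,624.78
Payment period 6: opening $2,624.78; interest $37.00 → $2,661.78; payment $888.00; balance $1,773.78
Payment period 7: opening $1,773.78; interest $25.00 → $1,798.78; payment $900.00; balance $898.78
Payment period 8: opening $898.78; interest $13.00 → $911.78; payment $911.78; balance $0.00
Total paid: $6,959.78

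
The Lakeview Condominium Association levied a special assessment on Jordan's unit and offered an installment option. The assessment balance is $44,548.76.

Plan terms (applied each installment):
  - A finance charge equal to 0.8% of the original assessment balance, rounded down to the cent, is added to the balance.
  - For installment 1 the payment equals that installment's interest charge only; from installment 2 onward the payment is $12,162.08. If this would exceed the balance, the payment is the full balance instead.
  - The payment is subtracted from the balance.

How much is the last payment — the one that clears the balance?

$9,488.08

Installment 1: opening $44,548.76; interest $356.39 → $44,905.15; payment $356.39; balance $44,548.76
Installment 2: opening $44,548.76; interest $356.39 → $44,905.15; payment $12,162.08; balance $32,743.07
Installment 3: opening $32,743.07; interest $356.39 → $33,099.46; payment $12,162.08; balance $20,937.38
Installment 4: opening $20,937.38; interest $356.39 → $21,293.77; payment $12,162.08; balance $9,131.69
Installment 5: opening $9,131.69; interest $356.39 → $9,488.08; payment $9,488.08; balance $0.00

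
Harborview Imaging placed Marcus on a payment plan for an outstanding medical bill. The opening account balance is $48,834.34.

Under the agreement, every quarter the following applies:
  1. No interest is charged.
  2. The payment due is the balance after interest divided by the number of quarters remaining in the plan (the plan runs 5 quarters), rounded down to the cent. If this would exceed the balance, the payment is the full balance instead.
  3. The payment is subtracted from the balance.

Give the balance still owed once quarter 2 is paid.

$29,300.61

Quarter 1: opening $48,834.34; payment $9,766.86; balance $39,067.48
Quarter 2: opening $39,067.48; payment $9,766.87; balance $29,300.61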